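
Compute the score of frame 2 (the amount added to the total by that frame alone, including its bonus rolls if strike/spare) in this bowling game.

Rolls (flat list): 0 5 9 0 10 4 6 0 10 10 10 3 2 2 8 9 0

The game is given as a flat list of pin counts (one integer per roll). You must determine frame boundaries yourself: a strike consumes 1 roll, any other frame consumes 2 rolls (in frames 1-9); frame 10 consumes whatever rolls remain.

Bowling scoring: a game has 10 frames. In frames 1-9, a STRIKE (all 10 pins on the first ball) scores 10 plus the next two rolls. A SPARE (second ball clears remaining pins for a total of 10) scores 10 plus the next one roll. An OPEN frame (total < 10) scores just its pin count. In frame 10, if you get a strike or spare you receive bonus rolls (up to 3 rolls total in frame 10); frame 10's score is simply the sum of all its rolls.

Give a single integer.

Answer: 9

Derivation:
Frame 1: OPEN (0+5=5). Cumulative: 5
Frame 2: OPEN (9+0=9). Cumulative: 14
Frame 3: STRIKE. 10 + next two rolls (4+6) = 20. Cumulative: 34
Frame 4: SPARE (4+6=10). 10 + next roll (0) = 10. Cumulative: 44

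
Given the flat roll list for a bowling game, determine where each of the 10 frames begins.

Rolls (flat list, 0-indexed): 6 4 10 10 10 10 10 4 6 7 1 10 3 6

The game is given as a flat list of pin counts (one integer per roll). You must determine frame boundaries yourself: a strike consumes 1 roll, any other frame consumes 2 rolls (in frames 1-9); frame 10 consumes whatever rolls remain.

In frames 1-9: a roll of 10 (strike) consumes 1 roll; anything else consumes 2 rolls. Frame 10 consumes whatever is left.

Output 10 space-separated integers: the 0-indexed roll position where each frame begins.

Frame 1 starts at roll index 0: rolls=6,4 (sum=10), consumes 2 rolls
Frame 2 starts at roll index 2: roll=10 (strike), consumes 1 roll
Frame 3 starts at roll index 3: roll=10 (strike), consumes 1 roll
Frame 4 starts at roll index 4: roll=10 (strike), consumes 1 roll
Frame 5 starts at roll index 5: roll=10 (strike), consumes 1 roll
Frame 6 starts at roll index 6: roll=10 (strike), consumes 1 roll
Frame 7 starts at roll index 7: rolls=4,6 (sum=10), consumes 2 rolls
Frame 8 starts at roll index 9: rolls=7,1 (sum=8), consumes 2 rolls
Frame 9 starts at roll index 11: roll=10 (strike), consumes 1 roll
Frame 10 starts at roll index 12: 2 remaining rolls

Answer: 0 2 3 4 5 6 7 9 11 12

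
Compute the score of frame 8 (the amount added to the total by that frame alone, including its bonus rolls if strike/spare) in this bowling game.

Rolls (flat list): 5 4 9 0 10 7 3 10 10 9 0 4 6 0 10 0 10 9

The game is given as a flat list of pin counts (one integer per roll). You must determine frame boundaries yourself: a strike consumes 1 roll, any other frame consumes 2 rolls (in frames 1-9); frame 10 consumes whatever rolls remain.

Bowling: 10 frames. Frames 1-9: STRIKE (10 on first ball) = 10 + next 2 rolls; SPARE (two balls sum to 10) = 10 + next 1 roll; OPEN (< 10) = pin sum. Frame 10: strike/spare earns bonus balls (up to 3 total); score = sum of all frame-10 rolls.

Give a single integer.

Frame 1: OPEN (5+4=9). Cumulative: 9
Frame 2: OPEN (9+0=9). Cumulative: 18
Frame 3: STRIKE. 10 + next two rolls (7+3) = 20. Cumulative: 38
Frame 4: SPARE (7+3=10). 10 + next roll (10) = 20. Cumulative: 58
Frame 5: STRIKE. 10 + next two rolls (10+9) = 29. Cumulative: 87
Frame 6: STRIKE. 10 + next two rolls (9+0) = 19. Cumulative: 106
Frame 7: OPEN (9+0=9). Cumulative: 115
Frame 8: SPARE (4+6=10). 10 + next roll (0) = 10. Cumulative: 125
Frame 9: SPARE (0+10=10). 10 + next roll (0) = 10. Cumulative: 135
Frame 10: SPARE. Sum of all frame-10 rolls (0+10+9) = 19. Cumulative: 154

Answer: 10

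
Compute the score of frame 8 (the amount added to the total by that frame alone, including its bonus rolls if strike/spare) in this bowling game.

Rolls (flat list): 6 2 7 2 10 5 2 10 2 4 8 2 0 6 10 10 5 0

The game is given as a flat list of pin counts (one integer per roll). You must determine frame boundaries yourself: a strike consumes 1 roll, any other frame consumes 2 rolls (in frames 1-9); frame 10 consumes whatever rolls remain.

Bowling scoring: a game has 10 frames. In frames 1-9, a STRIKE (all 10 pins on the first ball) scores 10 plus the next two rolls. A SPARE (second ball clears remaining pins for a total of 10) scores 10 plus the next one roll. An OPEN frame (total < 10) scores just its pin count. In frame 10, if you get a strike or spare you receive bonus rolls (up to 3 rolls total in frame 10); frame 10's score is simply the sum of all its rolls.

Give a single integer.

Answer: 6

Derivation:
Frame 1: OPEN (6+2=8). Cumulative: 8
Frame 2: OPEN (7+2=9). Cumulative: 17
Frame 3: STRIKE. 10 + next two rolls (5+2) = 17. Cumulative: 34
Frame 4: OPEN (5+2=7). Cumulative: 41
Frame 5: STRIKE. 10 + next two rolls (2+4) = 16. Cumulative: 57
Frame 6: OPEN (2+4=6). Cumulative: 63
Frame 7: SPARE (8+2=10). 10 + next roll (0) = 10. Cumulative: 73
Frame 8: OPEN (0+6=6). Cumulative: 79
Frame 9: STRIKE. 10 + next two rolls (10+5) = 25. Cumulative: 104
Frame 10: STRIKE. Sum of all frame-10 rolls (10+5+0) = 15. Cumulative: 119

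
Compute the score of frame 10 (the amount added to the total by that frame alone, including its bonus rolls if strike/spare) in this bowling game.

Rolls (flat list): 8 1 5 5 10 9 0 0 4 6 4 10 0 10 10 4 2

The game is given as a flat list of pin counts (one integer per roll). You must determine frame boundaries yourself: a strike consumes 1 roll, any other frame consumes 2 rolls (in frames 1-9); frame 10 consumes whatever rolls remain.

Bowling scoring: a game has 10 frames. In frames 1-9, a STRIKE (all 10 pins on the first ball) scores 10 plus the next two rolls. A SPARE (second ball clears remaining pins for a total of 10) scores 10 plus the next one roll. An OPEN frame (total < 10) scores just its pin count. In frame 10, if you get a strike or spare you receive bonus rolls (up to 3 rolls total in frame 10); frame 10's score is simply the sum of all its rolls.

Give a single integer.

Answer: 6

Derivation:
Frame 1: OPEN (8+1=9). Cumulative: 9
Frame 2: SPARE (5+5=10). 10 + next roll (10) = 20. Cumulative: 29
Frame 3: STRIKE. 10 + next two rolls (9+0) = 19. Cumulative: 48
Frame 4: OPEN (9+0=9). Cumulative: 57
Frame 5: OPEN (0+4=4). Cumulative: 61
Frame 6: SPARE (6+4=10). 10 + next roll (10) = 20. Cumulative: 81
Frame 7: STRIKE. 10 + next two rolls (0+10) = 20. Cumulative: 101
Frame 8: SPARE (0+10=10). 10 + next roll (10) = 20. Cumulative: 121
Frame 9: STRIKE. 10 + next two rolls (4+2) = 16. Cumulative: 137
Frame 10: OPEN. Sum of all frame-10 rolls (4+2) = 6. Cumulative: 143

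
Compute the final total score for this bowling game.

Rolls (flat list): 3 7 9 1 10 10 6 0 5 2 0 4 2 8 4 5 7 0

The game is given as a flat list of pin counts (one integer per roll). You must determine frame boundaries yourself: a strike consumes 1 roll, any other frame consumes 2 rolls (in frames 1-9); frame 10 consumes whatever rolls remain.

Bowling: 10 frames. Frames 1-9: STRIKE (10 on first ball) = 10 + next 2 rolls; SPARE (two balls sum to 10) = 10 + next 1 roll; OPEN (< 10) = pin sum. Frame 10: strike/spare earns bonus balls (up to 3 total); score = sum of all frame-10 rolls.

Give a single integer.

Answer: 128

Derivation:
Frame 1: SPARE (3+7=10). 10 + next roll (9) = 19. Cumulative: 19
Frame 2: SPARE (9+1=10). 10 + next roll (10) = 20. Cumulative: 39
Frame 3: STRIKE. 10 + next two rolls (10+6) = 26. Cumulative: 65
Frame 4: STRIKE. 10 + next two rolls (6+0) = 16. Cumulative: 81
Frame 5: OPEN (6+0=6). Cumulative: 87
Frame 6: OPEN (5+2=7). Cumulative: 94
Frame 7: OPEN (0+4=4). Cumulative: 98
Frame 8: SPARE (2+8=10). 10 + next roll (4) = 14. Cumulative: 112
Frame 9: OPEN (4+5=9). Cumulative: 121
Frame 10: OPEN. Sum of all frame-10 rolls (7+0) = 7. Cumulative: 128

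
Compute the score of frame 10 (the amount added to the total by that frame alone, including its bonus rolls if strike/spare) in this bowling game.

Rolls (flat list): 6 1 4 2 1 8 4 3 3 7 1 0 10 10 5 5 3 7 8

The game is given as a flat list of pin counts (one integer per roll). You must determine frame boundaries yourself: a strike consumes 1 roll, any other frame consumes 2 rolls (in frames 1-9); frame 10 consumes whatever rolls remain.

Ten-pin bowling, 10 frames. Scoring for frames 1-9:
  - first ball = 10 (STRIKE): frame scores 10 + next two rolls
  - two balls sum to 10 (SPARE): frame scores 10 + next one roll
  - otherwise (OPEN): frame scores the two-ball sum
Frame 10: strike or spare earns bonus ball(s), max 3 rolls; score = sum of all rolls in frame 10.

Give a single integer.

Frame 1: OPEN (6+1=7). Cumulative: 7
Frame 2: OPEN (4+2=6). Cumulative: 13
Frame 3: OPEN (1+8=9). Cumulative: 22
Frame 4: OPEN (4+3=7). Cumulative: 29
Frame 5: SPARE (3+7=10). 10 + next roll (1) = 11. Cumulative: 40
Frame 6: OPEN (1+0=1). Cumulative: 41
Frame 7: STRIKE. 10 + next two rolls (10+5) = 25. Cumulative: 66
Frame 8: STRIKE. 10 + next two rolls (5+5) = 20. Cumulative: 86
Frame 9: SPARE (5+5=10). 10 + next roll (3) = 13. Cumulative: 99
Frame 10: SPARE. Sum of all frame-10 rolls (3+7+8) = 18. Cumulative: 117

Answer: 18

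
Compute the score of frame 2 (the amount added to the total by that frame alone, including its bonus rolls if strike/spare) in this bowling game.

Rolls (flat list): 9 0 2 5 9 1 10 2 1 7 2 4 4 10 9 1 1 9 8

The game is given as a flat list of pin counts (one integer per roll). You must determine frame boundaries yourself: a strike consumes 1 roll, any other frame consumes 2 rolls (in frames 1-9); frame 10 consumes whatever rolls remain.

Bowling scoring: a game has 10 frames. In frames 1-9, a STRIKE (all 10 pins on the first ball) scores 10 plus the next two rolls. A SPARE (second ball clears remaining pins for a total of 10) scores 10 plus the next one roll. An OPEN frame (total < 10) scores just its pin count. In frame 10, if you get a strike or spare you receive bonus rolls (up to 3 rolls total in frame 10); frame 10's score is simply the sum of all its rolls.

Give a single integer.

Frame 1: OPEN (9+0=9). Cumulative: 9
Frame 2: OPEN (2+5=7). Cumulative: 16
Frame 3: SPARE (9+1=10). 10 + next roll (10) = 20. Cumulative: 36
Frame 4: STRIKE. 10 + next two rolls (2+1) = 13. Cumulative: 49

Answer: 7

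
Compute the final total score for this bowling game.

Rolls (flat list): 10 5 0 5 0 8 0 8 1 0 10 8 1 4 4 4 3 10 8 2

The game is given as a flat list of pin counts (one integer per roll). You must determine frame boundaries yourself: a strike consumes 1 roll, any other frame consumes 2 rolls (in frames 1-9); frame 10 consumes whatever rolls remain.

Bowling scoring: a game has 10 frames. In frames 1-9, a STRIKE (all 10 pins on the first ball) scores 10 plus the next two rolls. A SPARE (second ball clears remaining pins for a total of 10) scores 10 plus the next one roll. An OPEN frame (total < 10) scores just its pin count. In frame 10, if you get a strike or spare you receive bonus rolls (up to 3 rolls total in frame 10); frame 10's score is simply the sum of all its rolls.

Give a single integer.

Answer: 104

Derivation:
Frame 1: STRIKE. 10 + next two rolls (5+0) = 15. Cumulative: 15
Frame 2: OPEN (5+0=5). Cumulative: 20
Frame 3: OPEN (5+0=5). Cumulative: 25
Frame 4: OPEN (8+0=8). Cumulative: 33
Frame 5: OPEN (8+1=9). Cumulative: 42
Frame 6: SPARE (0+10=10). 10 + next roll (8) = 18. Cumulative: 60
Frame 7: OPEN (8+1=9). Cumulative: 69
Frame 8: OPEN (4+4=8). Cumulative: 77
Frame 9: OPEN (4+3=7). Cumulative: 84
Frame 10: STRIKE. Sum of all frame-10 rolls (10+8+2) = 20. Cumulative: 104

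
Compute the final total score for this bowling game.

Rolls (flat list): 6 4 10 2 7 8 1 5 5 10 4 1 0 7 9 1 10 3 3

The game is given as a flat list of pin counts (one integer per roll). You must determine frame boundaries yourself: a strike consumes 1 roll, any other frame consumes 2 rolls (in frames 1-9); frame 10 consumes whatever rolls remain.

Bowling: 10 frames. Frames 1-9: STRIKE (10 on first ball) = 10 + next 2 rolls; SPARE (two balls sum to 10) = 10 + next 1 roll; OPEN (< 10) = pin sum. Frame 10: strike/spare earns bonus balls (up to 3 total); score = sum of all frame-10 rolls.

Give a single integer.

Frame 1: SPARE (6+4=10). 10 + next roll (10) = 20. Cumulative: 20
Frame 2: STRIKE. 10 + next two rolls (2+7) = 19. Cumulative: 39
Frame 3: OPEN (2+7=9). Cumulative: 48
Frame 4: OPEN (8+1=9). Cumulative: 57
Frame 5: SPARE (5+5=10). 10 + next roll (10) = 20. Cumulative: 77
Frame 6: STRIKE. 10 + next two rolls (4+1) = 15. Cumulative: 92
Frame 7: OPEN (4+1=5). Cumulative: 97
Frame 8: OPEN (0+7=7). Cumulative: 104
Frame 9: SPARE (9+1=10). 10 + next roll (10) = 20. Cumulative: 124
Frame 10: STRIKE. Sum of all frame-10 rolls (10+3+3) = 16. Cumulative: 140

Answer: 140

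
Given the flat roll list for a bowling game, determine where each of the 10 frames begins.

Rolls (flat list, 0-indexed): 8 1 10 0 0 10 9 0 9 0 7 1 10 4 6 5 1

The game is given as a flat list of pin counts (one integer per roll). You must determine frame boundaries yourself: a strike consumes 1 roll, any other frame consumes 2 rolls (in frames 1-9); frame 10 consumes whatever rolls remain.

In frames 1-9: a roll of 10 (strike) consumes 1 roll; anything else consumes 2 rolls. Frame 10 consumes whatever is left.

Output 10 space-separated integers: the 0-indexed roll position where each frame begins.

Answer: 0 2 3 5 6 8 10 12 13 15

Derivation:
Frame 1 starts at roll index 0: rolls=8,1 (sum=9), consumes 2 rolls
Frame 2 starts at roll index 2: roll=10 (strike), consumes 1 roll
Frame 3 starts at roll index 3: rolls=0,0 (sum=0), consumes 2 rolls
Frame 4 starts at roll index 5: roll=10 (strike), consumes 1 roll
Frame 5 starts at roll index 6: rolls=9,0 (sum=9), consumes 2 rolls
Frame 6 starts at roll index 8: rolls=9,0 (sum=9), consumes 2 rolls
Frame 7 starts at roll index 10: rolls=7,1 (sum=8), consumes 2 rolls
Frame 8 starts at roll index 12: roll=10 (strike), consumes 1 roll
Frame 9 starts at roll index 13: rolls=4,6 (sum=10), consumes 2 rolls
Frame 10 starts at roll index 15: 2 remaining rolls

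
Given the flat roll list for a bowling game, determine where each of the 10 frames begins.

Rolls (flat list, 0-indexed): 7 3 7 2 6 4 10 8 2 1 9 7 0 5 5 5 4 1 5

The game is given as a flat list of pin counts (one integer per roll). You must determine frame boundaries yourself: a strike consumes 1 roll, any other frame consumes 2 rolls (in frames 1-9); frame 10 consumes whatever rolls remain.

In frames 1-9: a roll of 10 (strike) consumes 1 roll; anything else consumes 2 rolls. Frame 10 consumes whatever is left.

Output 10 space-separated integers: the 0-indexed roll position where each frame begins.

Answer: 0 2 4 6 7 9 11 13 15 17

Derivation:
Frame 1 starts at roll index 0: rolls=7,3 (sum=10), consumes 2 rolls
Frame 2 starts at roll index 2: rolls=7,2 (sum=9), consumes 2 rolls
Frame 3 starts at roll index 4: rolls=6,4 (sum=10), consumes 2 rolls
Frame 4 starts at roll index 6: roll=10 (strike), consumes 1 roll
Frame 5 starts at roll index 7: rolls=8,2 (sum=10), consumes 2 rolls
Frame 6 starts at roll index 9: rolls=1,9 (sum=10), consumes 2 rolls
Frame 7 starts at roll index 11: rolls=7,0 (sum=7), consumes 2 rolls
Frame 8 starts at roll index 13: rolls=5,5 (sum=10), consumes 2 rolls
Frame 9 starts at roll index 15: rolls=5,4 (sum=9), consumes 2 rolls
Frame 10 starts at roll index 17: 2 remaining rolls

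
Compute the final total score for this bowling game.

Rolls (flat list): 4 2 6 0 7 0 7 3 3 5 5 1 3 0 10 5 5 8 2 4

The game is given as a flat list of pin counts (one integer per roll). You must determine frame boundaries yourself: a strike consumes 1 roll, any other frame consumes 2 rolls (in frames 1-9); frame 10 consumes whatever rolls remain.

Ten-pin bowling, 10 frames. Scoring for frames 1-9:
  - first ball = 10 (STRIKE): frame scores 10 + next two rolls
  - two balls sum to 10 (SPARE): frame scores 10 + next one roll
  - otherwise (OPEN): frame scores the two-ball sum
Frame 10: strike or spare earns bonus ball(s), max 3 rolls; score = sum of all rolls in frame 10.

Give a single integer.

Answer: 101

Derivation:
Frame 1: OPEN (4+2=6). Cumulative: 6
Frame 2: OPEN (6+0=6). Cumulative: 12
Frame 3: OPEN (7+0=7). Cumulative: 19
Frame 4: SPARE (7+3=10). 10 + next roll (3) = 13. Cumulative: 32
Frame 5: OPEN (3+5=8). Cumulative: 40
Frame 6: OPEN (5+1=6). Cumulative: 46
Frame 7: OPEN (3+0=3). Cumulative: 49
Frame 8: STRIKE. 10 + next two rolls (5+5) = 20. Cumulative: 69
Frame 9: SPARE (5+5=10). 10 + next roll (8) = 18. Cumulative: 87
Frame 10: SPARE. Sum of all frame-10 rolls (8+2+4) = 14. Cumulative: 101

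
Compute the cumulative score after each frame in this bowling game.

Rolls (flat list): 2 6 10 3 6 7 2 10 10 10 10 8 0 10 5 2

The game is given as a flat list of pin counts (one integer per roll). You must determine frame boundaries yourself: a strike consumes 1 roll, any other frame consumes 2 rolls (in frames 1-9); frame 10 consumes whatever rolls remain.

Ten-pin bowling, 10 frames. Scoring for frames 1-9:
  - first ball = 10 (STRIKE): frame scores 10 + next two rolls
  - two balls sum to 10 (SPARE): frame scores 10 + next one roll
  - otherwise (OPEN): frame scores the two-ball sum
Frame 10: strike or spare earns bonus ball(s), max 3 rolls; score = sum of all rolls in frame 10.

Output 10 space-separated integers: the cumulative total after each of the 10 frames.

Answer: 8 27 36 45 75 105 133 151 159 176

Derivation:
Frame 1: OPEN (2+6=8). Cumulative: 8
Frame 2: STRIKE. 10 + next two rolls (3+6) = 19. Cumulative: 27
Frame 3: OPEN (3+6=9). Cumulative: 36
Frame 4: OPEN (7+2=9). Cumulative: 45
Frame 5: STRIKE. 10 + next two rolls (10+10) = 30. Cumulative: 75
Frame 6: STRIKE. 10 + next two rolls (10+10) = 30. Cumulative: 105
Frame 7: STRIKE. 10 + next two rolls (10+8) = 28. Cumulative: 133
Frame 8: STRIKE. 10 + next two rolls (8+0) = 18. Cumulative: 151
Frame 9: OPEN (8+0=8). Cumulative: 159
Frame 10: STRIKE. Sum of all frame-10 rolls (10+5+2) = 17. Cumulative: 176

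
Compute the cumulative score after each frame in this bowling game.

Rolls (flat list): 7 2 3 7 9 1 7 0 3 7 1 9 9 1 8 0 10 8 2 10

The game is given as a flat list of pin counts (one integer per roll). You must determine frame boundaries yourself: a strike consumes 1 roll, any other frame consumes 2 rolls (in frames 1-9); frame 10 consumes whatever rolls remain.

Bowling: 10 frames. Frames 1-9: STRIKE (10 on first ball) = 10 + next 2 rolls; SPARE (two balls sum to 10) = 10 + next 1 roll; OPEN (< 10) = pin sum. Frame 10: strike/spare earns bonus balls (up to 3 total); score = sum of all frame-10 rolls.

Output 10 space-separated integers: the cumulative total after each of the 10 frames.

Frame 1: OPEN (7+2=9). Cumulative: 9
Frame 2: SPARE (3+7=10). 10 + next roll (9) = 19. Cumulative: 28
Frame 3: SPARE (9+1=10). 10 + next roll (7) = 17. Cumulative: 45
Frame 4: OPEN (7+0=7). Cumulative: 52
Frame 5: SPARE (3+7=10). 10 + next roll (1) = 11. Cumulative: 63
Frame 6: SPARE (1+9=10). 10 + next roll (9) = 19. Cumulative: 82
Frame 7: SPARE (9+1=10). 10 + next roll (8) = 18. Cumulative: 100
Frame 8: OPEN (8+0=8). Cumulative: 108
Frame 9: STRIKE. 10 + next two rolls (8+2) = 20. Cumulative: 128
Frame 10: SPARE. Sum of all frame-10 rolls (8+2+10) = 20. Cumulative: 148

Answer: 9 28 45 52 63 82 100 108 128 148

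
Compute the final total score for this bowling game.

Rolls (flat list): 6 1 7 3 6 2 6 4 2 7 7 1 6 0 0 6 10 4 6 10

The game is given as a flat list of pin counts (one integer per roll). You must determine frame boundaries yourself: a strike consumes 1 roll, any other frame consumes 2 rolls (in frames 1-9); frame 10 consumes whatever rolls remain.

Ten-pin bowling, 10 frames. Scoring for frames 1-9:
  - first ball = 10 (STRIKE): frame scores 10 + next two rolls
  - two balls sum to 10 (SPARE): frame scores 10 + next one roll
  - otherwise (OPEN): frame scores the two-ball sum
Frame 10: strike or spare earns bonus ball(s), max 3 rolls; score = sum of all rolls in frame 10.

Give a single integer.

Answer: 112

Derivation:
Frame 1: OPEN (6+1=7). Cumulative: 7
Frame 2: SPARE (7+3=10). 10 + next roll (6) = 16. Cumulative: 23
Frame 3: OPEN (6+2=8). Cumulative: 31
Frame 4: SPARE (6+4=10). 10 + next roll (2) = 12. Cumulative: 43
Frame 5: OPEN (2+7=9). Cumulative: 52
Frame 6: OPEN (7+1=8). Cumulative: 60
Frame 7: OPEN (6+0=6). Cumulative: 66
Frame 8: OPEN (0+6=6). Cumulative: 72
Frame 9: STRIKE. 10 + next two rolls (4+6) = 20. Cumulative: 92
Frame 10: SPARE. Sum of all frame-10 rolls (4+6+10) = 20. Cumulative: 112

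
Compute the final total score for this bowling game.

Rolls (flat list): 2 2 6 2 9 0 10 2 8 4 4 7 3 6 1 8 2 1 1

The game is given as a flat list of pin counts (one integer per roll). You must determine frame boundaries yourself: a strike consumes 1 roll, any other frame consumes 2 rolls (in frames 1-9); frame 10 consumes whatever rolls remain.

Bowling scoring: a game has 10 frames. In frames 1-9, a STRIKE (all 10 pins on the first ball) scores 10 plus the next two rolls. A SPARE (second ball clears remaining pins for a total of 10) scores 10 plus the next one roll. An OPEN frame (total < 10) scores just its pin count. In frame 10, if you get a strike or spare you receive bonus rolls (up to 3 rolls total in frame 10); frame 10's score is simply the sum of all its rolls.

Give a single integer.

Frame 1: OPEN (2+2=4). Cumulative: 4
Frame 2: OPEN (6+2=8). Cumulative: 12
Frame 3: OPEN (9+0=9). Cumulative: 21
Frame 4: STRIKE. 10 + next two rolls (2+8) = 20. Cumulative: 41
Frame 5: SPARE (2+8=10). 10 + next roll (4) = 14. Cumulative: 55
Frame 6: OPEN (4+4=8). Cumulative: 63
Frame 7: SPARE (7+3=10). 10 + next roll (6) = 16. Cumulative: 79
Frame 8: OPEN (6+1=7). Cumulative: 86
Frame 9: SPARE (8+2=10). 10 + next roll (1) = 11. Cumulative: 97
Frame 10: OPEN. Sum of all frame-10 rolls (1+1) = 2. Cumulative: 99

Answer: 99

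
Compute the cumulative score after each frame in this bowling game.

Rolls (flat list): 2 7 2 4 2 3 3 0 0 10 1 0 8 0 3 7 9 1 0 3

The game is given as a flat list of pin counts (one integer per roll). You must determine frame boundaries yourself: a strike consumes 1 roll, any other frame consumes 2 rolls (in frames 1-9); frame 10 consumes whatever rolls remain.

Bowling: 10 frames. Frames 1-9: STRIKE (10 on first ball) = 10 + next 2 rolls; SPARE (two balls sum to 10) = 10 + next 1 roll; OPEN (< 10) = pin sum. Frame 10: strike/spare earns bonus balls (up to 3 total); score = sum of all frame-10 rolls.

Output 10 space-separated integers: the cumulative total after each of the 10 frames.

Frame 1: OPEN (2+7=9). Cumulative: 9
Frame 2: OPEN (2+4=6). Cumulative: 15
Frame 3: OPEN (2+3=5). Cumulative: 20
Frame 4: OPEN (3+0=3). Cumulative: 23
Frame 5: SPARE (0+10=10). 10 + next roll (1) = 11. Cumulative: 34
Frame 6: OPEN (1+0=1). Cumulative: 35
Frame 7: OPEN (8+0=8). Cumulative: 43
Frame 8: SPARE (3+7=10). 10 + next roll (9) = 19. Cumulative: 62
Frame 9: SPARE (9+1=10). 10 + next roll (0) = 10. Cumulative: 72
Frame 10: OPEN. Sum of all frame-10 rolls (0+3) = 3. Cumulative: 75

Answer: 9 15 20 23 34 35 43 62 72 75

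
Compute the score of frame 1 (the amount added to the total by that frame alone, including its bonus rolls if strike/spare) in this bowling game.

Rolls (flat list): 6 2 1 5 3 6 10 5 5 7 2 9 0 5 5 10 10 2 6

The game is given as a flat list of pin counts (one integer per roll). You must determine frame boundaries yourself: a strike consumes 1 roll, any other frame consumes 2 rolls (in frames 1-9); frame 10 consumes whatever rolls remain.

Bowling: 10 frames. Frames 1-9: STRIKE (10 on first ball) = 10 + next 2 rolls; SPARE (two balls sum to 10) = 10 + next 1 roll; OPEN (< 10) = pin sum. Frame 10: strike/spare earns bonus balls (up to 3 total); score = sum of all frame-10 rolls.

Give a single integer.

Answer: 8

Derivation:
Frame 1: OPEN (6+2=8). Cumulative: 8
Frame 2: OPEN (1+5=6). Cumulative: 14
Frame 3: OPEN (3+6=9). Cumulative: 23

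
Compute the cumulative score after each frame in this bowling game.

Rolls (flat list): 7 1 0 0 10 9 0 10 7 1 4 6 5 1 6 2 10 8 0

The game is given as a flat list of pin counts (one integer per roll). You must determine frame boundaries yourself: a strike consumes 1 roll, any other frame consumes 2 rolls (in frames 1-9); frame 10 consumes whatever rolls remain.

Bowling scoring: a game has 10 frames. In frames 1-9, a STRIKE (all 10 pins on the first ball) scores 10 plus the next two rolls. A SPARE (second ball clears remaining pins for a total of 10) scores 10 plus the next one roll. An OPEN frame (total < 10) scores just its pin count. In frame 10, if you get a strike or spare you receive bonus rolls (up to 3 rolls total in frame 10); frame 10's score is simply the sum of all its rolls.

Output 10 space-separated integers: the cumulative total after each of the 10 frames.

Frame 1: OPEN (7+1=8). Cumulative: 8
Frame 2: OPEN (0+0=0). Cumulative: 8
Frame 3: STRIKE. 10 + next two rolls (9+0) = 19. Cumulative: 27
Frame 4: OPEN (9+0=9). Cumulative: 36
Frame 5: STRIKE. 10 + next two rolls (7+1) = 18. Cumulative: 54
Frame 6: OPEN (7+1=8). Cumulative: 62
Frame 7: SPARE (4+6=10). 10 + next roll (5) = 15. Cumulative: 77
Frame 8: OPEN (5+1=6). Cumulative: 83
Frame 9: OPEN (6+2=8). Cumulative: 91
Frame 10: STRIKE. Sum of all frame-10 rolls (10+8+0) = 18. Cumulative: 109

Answer: 8 8 27 36 54 62 77 83 91 109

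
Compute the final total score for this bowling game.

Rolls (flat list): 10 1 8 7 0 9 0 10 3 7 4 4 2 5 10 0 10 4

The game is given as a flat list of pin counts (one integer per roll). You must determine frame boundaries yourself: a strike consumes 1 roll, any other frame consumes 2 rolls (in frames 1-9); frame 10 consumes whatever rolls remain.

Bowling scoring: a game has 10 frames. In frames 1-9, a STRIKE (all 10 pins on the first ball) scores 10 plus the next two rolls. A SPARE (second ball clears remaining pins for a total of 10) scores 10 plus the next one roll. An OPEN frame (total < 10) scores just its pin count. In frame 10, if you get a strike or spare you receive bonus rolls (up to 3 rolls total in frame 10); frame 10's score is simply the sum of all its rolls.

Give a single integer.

Answer: 127

Derivation:
Frame 1: STRIKE. 10 + next two rolls (1+8) = 19. Cumulative: 19
Frame 2: OPEN (1+8=9). Cumulative: 28
Frame 3: OPEN (7+0=7). Cumulative: 35
Frame 4: OPEN (9+0=9). Cumulative: 44
Frame 5: STRIKE. 10 + next two rolls (3+7) = 20. Cumulative: 64
Frame 6: SPARE (3+7=10). 10 + next roll (4) = 14. Cumulative: 78
Frame 7: OPEN (4+4=8). Cumulative: 86
Frame 8: OPEN (2+5=7). Cumulative: 93
Frame 9: STRIKE. 10 + next two rolls (0+10) = 20. Cumulative: 113
Frame 10: SPARE. Sum of all frame-10 rolls (0+10+4) = 14. Cumulative: 127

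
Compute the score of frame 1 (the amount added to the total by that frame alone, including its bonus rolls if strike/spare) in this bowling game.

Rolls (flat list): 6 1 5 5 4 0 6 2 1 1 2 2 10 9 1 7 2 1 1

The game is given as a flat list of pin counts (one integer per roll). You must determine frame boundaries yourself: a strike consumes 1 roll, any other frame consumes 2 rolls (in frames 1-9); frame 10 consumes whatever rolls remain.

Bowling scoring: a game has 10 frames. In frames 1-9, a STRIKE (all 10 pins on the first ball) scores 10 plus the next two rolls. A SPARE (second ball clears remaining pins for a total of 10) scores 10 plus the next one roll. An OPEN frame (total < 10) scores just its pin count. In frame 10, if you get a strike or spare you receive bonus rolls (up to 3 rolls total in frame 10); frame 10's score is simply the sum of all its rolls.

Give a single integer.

Frame 1: OPEN (6+1=7). Cumulative: 7
Frame 2: SPARE (5+5=10). 10 + next roll (4) = 14. Cumulative: 21
Frame 3: OPEN (4+0=4). Cumulative: 25

Answer: 7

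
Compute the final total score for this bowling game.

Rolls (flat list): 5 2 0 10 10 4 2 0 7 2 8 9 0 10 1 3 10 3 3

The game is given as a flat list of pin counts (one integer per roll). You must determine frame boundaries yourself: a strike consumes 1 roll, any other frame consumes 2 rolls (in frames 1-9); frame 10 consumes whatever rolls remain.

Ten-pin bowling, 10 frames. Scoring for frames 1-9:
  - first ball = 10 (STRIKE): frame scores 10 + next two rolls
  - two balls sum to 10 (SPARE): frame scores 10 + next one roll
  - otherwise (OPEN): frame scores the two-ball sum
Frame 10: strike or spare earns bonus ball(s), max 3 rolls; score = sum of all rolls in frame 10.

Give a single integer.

Answer: 118

Derivation:
Frame 1: OPEN (5+2=7). Cumulative: 7
Frame 2: SPARE (0+10=10). 10 + next roll (10) = 20. Cumulative: 27
Frame 3: STRIKE. 10 + next two rolls (4+2) = 16. Cumulative: 43
Frame 4: OPEN (4+2=6). Cumulative: 49
Frame 5: OPEN (0+7=7). Cumulative: 56
Frame 6: SPARE (2+8=10). 10 + next roll (9) = 19. Cumulative: 75
Frame 7: OPEN (9+0=9). Cumulative: 84
Frame 8: STRIKE. 10 + next two rolls (1+3) = 14. Cumulative: 98
Frame 9: OPEN (1+3=4). Cumulative: 102
Frame 10: STRIKE. Sum of all frame-10 rolls (10+3+3) = 16. Cumulative: 118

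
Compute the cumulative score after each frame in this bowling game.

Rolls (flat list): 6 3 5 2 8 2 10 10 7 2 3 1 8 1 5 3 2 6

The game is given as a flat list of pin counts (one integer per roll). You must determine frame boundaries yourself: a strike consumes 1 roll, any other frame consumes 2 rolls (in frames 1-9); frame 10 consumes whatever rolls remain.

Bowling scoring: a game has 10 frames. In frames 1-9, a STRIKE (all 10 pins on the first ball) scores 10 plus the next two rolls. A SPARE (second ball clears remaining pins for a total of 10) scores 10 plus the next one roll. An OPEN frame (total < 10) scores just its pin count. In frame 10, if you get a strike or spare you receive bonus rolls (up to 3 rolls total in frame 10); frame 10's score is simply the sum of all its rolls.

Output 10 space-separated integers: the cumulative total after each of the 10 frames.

Answer: 9 16 36 63 82 91 95 104 112 120

Derivation:
Frame 1: OPEN (6+3=9). Cumulative: 9
Frame 2: OPEN (5+2=7). Cumulative: 16
Frame 3: SPARE (8+2=10). 10 + next roll (10) = 20. Cumulative: 36
Frame 4: STRIKE. 10 + next two rolls (10+7) = 27. Cumulative: 63
Frame 5: STRIKE. 10 + next two rolls (7+2) = 19. Cumulative: 82
Frame 6: OPEN (7+2=9). Cumulative: 91
Frame 7: OPEN (3+1=4). Cumulative: 95
Frame 8: OPEN (8+1=9). Cumulative: 104
Frame 9: OPEN (5+3=8). Cumulative: 112
Frame 10: OPEN. Sum of all frame-10 rolls (2+6) = 8. Cumulative: 120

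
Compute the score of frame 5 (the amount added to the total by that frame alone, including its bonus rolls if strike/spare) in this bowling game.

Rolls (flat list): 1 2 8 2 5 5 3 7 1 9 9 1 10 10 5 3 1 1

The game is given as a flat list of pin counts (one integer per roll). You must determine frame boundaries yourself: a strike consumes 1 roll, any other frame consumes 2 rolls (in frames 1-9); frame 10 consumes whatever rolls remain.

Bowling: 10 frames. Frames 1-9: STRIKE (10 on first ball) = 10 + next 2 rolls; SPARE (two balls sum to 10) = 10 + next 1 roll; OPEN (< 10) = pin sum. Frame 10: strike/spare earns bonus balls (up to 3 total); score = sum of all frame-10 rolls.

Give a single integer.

Answer: 19

Derivation:
Frame 1: OPEN (1+2=3). Cumulative: 3
Frame 2: SPARE (8+2=10). 10 + next roll (5) = 15. Cumulative: 18
Frame 3: SPARE (5+5=10). 10 + next roll (3) = 13. Cumulative: 31
Frame 4: SPARE (3+7=10). 10 + next roll (1) = 11. Cumulative: 42
Frame 5: SPARE (1+9=10). 10 + next roll (9) = 19. Cumulative: 61
Frame 6: SPARE (9+1=10). 10 + next roll (10) = 20. Cumulative: 81
Frame 7: STRIKE. 10 + next two rolls (10+5) = 25. Cumulative: 106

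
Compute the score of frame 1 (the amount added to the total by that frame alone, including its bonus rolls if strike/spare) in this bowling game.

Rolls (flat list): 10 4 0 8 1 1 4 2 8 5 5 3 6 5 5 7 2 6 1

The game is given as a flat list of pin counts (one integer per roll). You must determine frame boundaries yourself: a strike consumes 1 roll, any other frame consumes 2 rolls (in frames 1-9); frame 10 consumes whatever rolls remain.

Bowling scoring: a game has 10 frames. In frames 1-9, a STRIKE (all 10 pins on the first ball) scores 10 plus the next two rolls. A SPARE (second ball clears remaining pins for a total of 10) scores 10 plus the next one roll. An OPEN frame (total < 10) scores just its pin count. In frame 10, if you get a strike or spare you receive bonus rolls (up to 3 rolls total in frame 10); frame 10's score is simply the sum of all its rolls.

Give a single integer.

Frame 1: STRIKE. 10 + next two rolls (4+0) = 14. Cumulative: 14
Frame 2: OPEN (4+0=4). Cumulative: 18
Frame 3: OPEN (8+1=9). Cumulative: 27

Answer: 14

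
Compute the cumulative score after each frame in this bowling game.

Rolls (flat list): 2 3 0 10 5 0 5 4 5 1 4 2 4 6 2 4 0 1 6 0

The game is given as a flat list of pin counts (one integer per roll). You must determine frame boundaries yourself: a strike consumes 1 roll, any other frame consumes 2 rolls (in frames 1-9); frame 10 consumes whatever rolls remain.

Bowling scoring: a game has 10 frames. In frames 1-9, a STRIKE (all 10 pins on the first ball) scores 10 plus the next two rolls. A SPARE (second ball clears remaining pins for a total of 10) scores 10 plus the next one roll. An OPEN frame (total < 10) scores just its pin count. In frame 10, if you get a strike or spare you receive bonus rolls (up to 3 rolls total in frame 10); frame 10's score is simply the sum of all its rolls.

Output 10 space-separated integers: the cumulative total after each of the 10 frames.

Frame 1: OPEN (2+3=5). Cumulative: 5
Frame 2: SPARE (0+10=10). 10 + next roll (5) = 15. Cumulative: 20
Frame 3: OPEN (5+0=5). Cumulative: 25
Frame 4: OPEN (5+4=9). Cumulative: 34
Frame 5: OPEN (5+1=6). Cumulative: 40
Frame 6: OPEN (4+2=6). Cumulative: 46
Frame 7: SPARE (4+6=10). 10 + next roll (2) = 12. Cumulative: 58
Frame 8: OPEN (2+4=6). Cumulative: 64
Frame 9: OPEN (0+1=1). Cumulative: 65
Frame 10: OPEN. Sum of all frame-10 rolls (6+0) = 6. Cumulative: 71

Answer: 5 20 25 34 40 46 58 64 65 71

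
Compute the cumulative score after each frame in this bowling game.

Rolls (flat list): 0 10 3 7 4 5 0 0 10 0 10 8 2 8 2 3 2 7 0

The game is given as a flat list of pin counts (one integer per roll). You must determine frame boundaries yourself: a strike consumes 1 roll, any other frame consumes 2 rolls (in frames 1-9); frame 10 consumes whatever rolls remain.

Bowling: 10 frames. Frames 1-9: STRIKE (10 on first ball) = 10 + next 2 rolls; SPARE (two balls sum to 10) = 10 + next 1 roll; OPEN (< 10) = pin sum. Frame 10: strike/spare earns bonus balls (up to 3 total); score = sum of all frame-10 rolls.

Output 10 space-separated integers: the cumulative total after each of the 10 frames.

Answer: 13 27 36 36 56 74 92 105 110 117

Derivation:
Frame 1: SPARE (0+10=10). 10 + next roll (3) = 13. Cumulative: 13
Frame 2: SPARE (3+7=10). 10 + next roll (4) = 14. Cumulative: 27
Frame 3: OPEN (4+5=9). Cumulative: 36
Frame 4: OPEN (0+0=0). Cumulative: 36
Frame 5: STRIKE. 10 + next two rolls (0+10) = 20. Cumulative: 56
Frame 6: SPARE (0+10=10). 10 + next roll (8) = 18. Cumulative: 74
Frame 7: SPARE (8+2=10). 10 + next roll (8) = 18. Cumulative: 92
Frame 8: SPARE (8+2=10). 10 + next roll (3) = 13. Cumulative: 105
Frame 9: OPEN (3+2=5). Cumulative: 110
Frame 10: OPEN. Sum of all frame-10 rolls (7+0) = 7. Cumulative: 117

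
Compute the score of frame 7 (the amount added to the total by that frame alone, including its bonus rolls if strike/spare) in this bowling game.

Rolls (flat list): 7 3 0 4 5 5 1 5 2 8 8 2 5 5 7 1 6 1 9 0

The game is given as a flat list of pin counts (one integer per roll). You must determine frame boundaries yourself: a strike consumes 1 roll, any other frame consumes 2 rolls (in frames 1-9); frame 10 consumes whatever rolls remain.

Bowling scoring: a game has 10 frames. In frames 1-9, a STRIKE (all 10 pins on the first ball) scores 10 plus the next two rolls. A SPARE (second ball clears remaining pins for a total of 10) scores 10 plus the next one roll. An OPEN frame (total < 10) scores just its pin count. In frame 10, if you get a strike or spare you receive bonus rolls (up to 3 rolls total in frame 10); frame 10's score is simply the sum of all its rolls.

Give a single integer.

Answer: 17

Derivation:
Frame 1: SPARE (7+3=10). 10 + next roll (0) = 10. Cumulative: 10
Frame 2: OPEN (0+4=4). Cumulative: 14
Frame 3: SPARE (5+5=10). 10 + next roll (1) = 11. Cumulative: 25
Frame 4: OPEN (1+5=6). Cumulative: 31
Frame 5: SPARE (2+8=10). 10 + next roll (8) = 18. Cumulative: 49
Frame 6: SPARE (8+2=10). 10 + next roll (5) = 15. Cumulative: 64
Frame 7: SPARE (5+5=10). 10 + next roll (7) = 17. Cumulative: 81
Frame 8: OPEN (7+1=8). Cumulative: 89
Frame 9: OPEN (6+1=7). Cumulative: 96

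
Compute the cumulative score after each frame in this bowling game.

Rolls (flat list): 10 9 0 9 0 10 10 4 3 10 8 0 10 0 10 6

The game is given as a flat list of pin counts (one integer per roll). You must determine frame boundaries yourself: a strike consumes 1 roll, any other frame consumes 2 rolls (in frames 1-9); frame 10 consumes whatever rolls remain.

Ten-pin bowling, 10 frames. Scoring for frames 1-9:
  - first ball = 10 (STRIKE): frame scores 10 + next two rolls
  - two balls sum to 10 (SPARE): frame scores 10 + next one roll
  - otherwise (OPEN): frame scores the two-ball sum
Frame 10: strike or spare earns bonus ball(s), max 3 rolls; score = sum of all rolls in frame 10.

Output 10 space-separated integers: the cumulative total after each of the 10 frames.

Answer: 19 28 37 61 78 85 103 111 131 147

Derivation:
Frame 1: STRIKE. 10 + next two rolls (9+0) = 19. Cumulative: 19
Frame 2: OPEN (9+0=9). Cumulative: 28
Frame 3: OPEN (9+0=9). Cumulative: 37
Frame 4: STRIKE. 10 + next two rolls (10+4) = 24. Cumulative: 61
Frame 5: STRIKE. 10 + next two rolls (4+3) = 17. Cumulative: 78
Frame 6: OPEN (4+3=7). Cumulative: 85
Frame 7: STRIKE. 10 + next two rolls (8+0) = 18. Cumulative: 103
Frame 8: OPEN (8+0=8). Cumulative: 111
Frame 9: STRIKE. 10 + next two rolls (0+10) = 20. Cumulative: 131
Frame 10: SPARE. Sum of all frame-10 rolls (0+10+6) = 16. Cumulative: 147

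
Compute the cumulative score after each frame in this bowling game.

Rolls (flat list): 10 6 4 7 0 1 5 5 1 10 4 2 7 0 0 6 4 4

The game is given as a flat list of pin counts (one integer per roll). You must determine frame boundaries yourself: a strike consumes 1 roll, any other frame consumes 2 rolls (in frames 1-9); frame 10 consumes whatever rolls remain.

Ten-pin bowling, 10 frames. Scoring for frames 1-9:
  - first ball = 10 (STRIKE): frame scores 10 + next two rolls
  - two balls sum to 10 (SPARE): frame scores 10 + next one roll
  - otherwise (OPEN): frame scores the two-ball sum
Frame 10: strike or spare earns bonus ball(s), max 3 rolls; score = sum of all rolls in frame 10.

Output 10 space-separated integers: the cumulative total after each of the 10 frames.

Frame 1: STRIKE. 10 + next two rolls (6+4) = 20. Cumulative: 20
Frame 2: SPARE (6+4=10). 10 + next roll (7) = 17. Cumulative: 37
Frame 3: OPEN (7+0=7). Cumulative: 44
Frame 4: OPEN (1+5=6). Cumulative: 50
Frame 5: OPEN (5+1=6). Cumulative: 56
Frame 6: STRIKE. 10 + next two rolls (4+2) = 16. Cumulative: 72
Frame 7: OPEN (4+2=6). Cumulative: 78
Frame 8: OPEN (7+0=7). Cumulative: 85
Frame 9: OPEN (0+6=6). Cumulative: 91
Frame 10: OPEN. Sum of all frame-10 rolls (4+4) = 8. Cumulative: 99

Answer: 20 37 44 50 56 72 78 85 91 99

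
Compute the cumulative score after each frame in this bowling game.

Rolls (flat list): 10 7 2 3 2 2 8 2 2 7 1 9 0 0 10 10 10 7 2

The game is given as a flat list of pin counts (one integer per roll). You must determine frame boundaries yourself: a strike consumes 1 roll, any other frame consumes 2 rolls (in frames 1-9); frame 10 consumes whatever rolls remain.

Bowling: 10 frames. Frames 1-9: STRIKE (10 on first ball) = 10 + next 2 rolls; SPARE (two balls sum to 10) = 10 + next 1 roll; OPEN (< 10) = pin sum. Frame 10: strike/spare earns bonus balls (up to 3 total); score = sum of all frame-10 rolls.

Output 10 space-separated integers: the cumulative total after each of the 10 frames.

Frame 1: STRIKE. 10 + next two rolls (7+2) = 19. Cumulative: 19
Frame 2: OPEN (7+2=9). Cumulative: 28
Frame 3: OPEN (3+2=5). Cumulative: 33
Frame 4: SPARE (2+8=10). 10 + next roll (2) = 12. Cumulative: 45
Frame 5: OPEN (2+2=4). Cumulative: 49
Frame 6: OPEN (7+1=8). Cumulative: 57
Frame 7: OPEN (9+0=9). Cumulative: 66
Frame 8: SPARE (0+10=10). 10 + next roll (10) = 20. Cumulative: 86
Frame 9: STRIKE. 10 + next two rolls (10+7) = 27. Cumulative: 113
Frame 10: STRIKE. Sum of all frame-10 rolls (10+7+2) = 19. Cumulative: 132

Answer: 19 28 33 45 49 57 66 86 113 132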